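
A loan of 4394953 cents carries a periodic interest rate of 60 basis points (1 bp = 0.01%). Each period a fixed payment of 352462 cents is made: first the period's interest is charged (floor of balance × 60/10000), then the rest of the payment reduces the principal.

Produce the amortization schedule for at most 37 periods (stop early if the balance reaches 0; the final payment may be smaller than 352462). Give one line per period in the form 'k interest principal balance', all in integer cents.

1 26369 326093 4068860
2 24413 328049 3740811
3 22444 330018 3410793
4 20464 331998 3078795
5 18472 333990 2744805
6 16468 335994 2408811
7 14452 338010 2070801
8 12424 340038 1730763
9 10384 342078 1388685
10 8332 344130 1044555
11 6267 346195 698360
12 4190 348272 350088
13 2100 350088 0

1. interest=⌊4394953·60/10000⌋=26369; principal=352462-26369=326093; balance=4394953-326093=4068860
2. interest=⌊4068860·60/10000⌋=24413; principal=352462-24413=328049; balance=4068860-328049=3740811
3. interest=⌊3740811·60/10000⌋=22444; principal=352462-22444=330018; balance=3740811-330018=3410793
4. interest=⌊3410793·60/10000⌋=20464; principal=352462-20464=331998; balance=3410793-331998=3078795
5. interest=⌊3078795·60/10000⌋=18472; principal=352462-18472=333990; balance=3078795-333990=2744805
6. interest=⌊2744805·60/10000⌋=16468; principal=352462-16468=335994; balance=2744805-335994=2408811
7. interest=⌊2408811·60/10000⌋=14452; principal=352462-14452=338010; balance=2408811-338010=2070801
8. interest=⌊2070801·60/10000⌋=12424; principal=352462-12424=340038; balance=2070801-340038=1730763
9. interest=⌊1730763·60/10000⌋=10384; principal=352462-10384=342078; balance=1730763-342078=1388685
10. interest=⌊1388685·60/10000⌋=8332; principal=352462-8332=344130; balance=1388685-344130=1044555
11. interest=⌊1044555·60/10000⌋=6267; principal=352462-6267=346195; balance=1044555-346195=698360
12. interest=⌊698360·60/10000⌋=4190; principal=352462-4190=348272; balance=698360-348272=350088
13. interest=⌊350088·60/10000⌋=2100; principal=min(352462-2100,350088)=350088; balance=350088-350088=0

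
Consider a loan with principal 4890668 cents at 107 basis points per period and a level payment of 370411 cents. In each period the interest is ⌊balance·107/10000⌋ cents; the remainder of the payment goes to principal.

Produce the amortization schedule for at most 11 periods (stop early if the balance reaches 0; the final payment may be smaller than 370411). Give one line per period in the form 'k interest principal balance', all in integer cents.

1. interest=⌊4890668·107/10000⌋=52330; principal=370411-52330=318081; balance=4890668-318081=4572587
2. interest=⌊4572587·107/10000⌋=48926; principal=370411-48926=321485; balance=4572587-321485=4251102
3. interest=⌊4251102·107/10000⌋=45486; principal=370411-45486=324925; balance=4251102-324925=3926177
4. interest=⌊3926177·107/10000⌋=42010; principal=370411-42010=328401; balance=3926177-328401=3597776
5. interest=⌊3597776·107/10000⌋=38496; principal=370411-38496=331915; balance=3597776-331915=3265861
6. interest=⌊3265861·107/10000⌋=34944; principal=370411-34944=335467; balance=3265861-335467=2930394
7. interest=⌊2930394·107/10000⌋=31355; principal=370411-31355=339056; balance=2930394-339056=2591338
8. interest=⌊2591338·107/10000⌋=27727; principal=370411-27727=342684; balance=2591338-342684=2248654
9. interest=⌊2248654·107/10000⌋=24060; principal=370411-24060=346351; balance=2248654-346351=1902303
10. interest=⌊1902303·107/10000⌋=20354; principal=370411-20354=350057; balance=1902303-350057=1552246
11. interest=⌊1552246·107/10000⌋=16609; principal=370411-16609=353802; balance=1552246-353802=1198444

1 52330 318081 4572587
2 48926 321485 4251102
3 45486 324925 3926177
4 42010 328401 3597776
5 38496 331915 3265861
6 34944 335467 2930394
7 31355 339056 2591338
8 27727 342684 2248654
9 24060 346351 1902303
10 20354 350057 1552246
11 16609 353802 1198444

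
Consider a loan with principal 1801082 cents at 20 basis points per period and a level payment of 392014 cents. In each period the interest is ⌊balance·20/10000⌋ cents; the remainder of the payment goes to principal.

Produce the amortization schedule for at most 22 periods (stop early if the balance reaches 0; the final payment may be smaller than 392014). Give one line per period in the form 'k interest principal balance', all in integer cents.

1. interest=⌊1801082·20/10000⌋=3602; principal=392014-3602=388412; balance=1801082-388412=1412670
2. interest=⌊1412670·20/10000⌋=2825; principal=392014-2825=389189; balance=1412670-389189=1023481
3. interest=⌊1023481·20/10000⌋=2046; principal=392014-2046=389968; balance=1023481-389968=633513
4. interest=⌊633513·20/10000⌋=1267; principal=392014-1267=390747; balance=633513-390747=242766
5. interest=⌊242766·20/10000⌋=485; principal=min(392014-485,242766)=242766; balance=242766-242766=0

1 3602 388412 1412670
2 2825 389189 1023481
3 2046 389968 633513
4 1267 390747 242766
5 485 242766 0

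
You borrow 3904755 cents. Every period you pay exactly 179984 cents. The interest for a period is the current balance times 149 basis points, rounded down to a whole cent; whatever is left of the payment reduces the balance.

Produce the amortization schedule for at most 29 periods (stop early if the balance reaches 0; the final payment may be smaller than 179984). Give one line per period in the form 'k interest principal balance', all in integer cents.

1. interest=⌊3904755·149/10000⌋=58180; principal=179984-58180=121804; balance=3904755-121804=3782951
2. interest=⌊3782951·149/10000⌋=56365; principal=179984-56365=123619; balance=3782951-123619=3659332
3. interest=⌊3659332·149/10000⌋=54524; principal=179984-54524=125460; balance=3659332-125460=3533872
4. interest=⌊3533872·149/10000⌋=52654; principal=179984-52654=127330; balance=3533872-127330=3406542
5. interest=⌊3406542·149/10000⌋=50757; principal=179984-50757=129227; balance=3406542-129227=3277315
6. interest=⌊3277315·149/10000⌋=48831; principal=179984-48831=131153; balance=3277315-131153=3146162
7. interest=⌊3146162·149/10000⌋=46877; principal=179984-46877=133107; balance=3146162-133107=3013055
8. interest=⌊3013055·149/10000⌋=44894; principal=179984-44894=135090; balance=3013055-135090=2877965
9. interest=⌊2877965·149/10000⌋=42881; principal=179984-42881=137103; balance=2877965-137103=2740862
10. interest=⌊2740862·149/10000⌋=40838; principal=179984-40838=139146; balance=2740862-139146=2601716
11. interest=⌊2601716·149/10000⌋=38765; principal=179984-38765=141219; balance=2601716-141219=2460497
12. interest=⌊2460497·149/10000⌋=36661; principal=179984-36661=143323; balance=2460497-143323=2317174
13. interest=⌊2317174·149/10000⌋=34525; principal=179984-34525=145459; balance=2317174-145459=2171715
14. interest=⌊2171715·149/10000⌋=32358; principal=179984-32358=147626; balance=2171715-147626=2024089
15. interest=⌊2024089·149/10000⌋=30158; principal=179984-30158=149826; balance=2024089-149826=1874263
16. interest=⌊1874263·149/10000⌋=27926; principal=179984-27926=152058; balance=1874263-152058=1722205
17. interest=⌊1722205·149/10000⌋=25660; principal=179984-25660=154324; balance=1722205-154324=1567881
18. interest=⌊1567881·149/10000⌋=23361; principal=179984-23361=156623; balance=1567881-156623=1411258
19. interest=⌊1411258·149/10000⌋=21027; principal=179984-21027=158957; balance=1411258-158957=1252301
20. interest=⌊1252301·149/10000⌋=18659; principal=179984-18659=161325; balance=1252301-161325=1090976
21. interest=⌊1090976·149/10000⌋=16255; principal=179984-16255=163729; balance=1090976-163729=927247
22. interest=⌊927247·149/10000⌋=13815; principal=179984-13815=166169; balance=927247-166169=761078
23. interest=⌊761078·149/10000⌋=11340; principal=179984-11340=168644; balance=761078-168644=592434
24. interest=⌊592434·149/10000⌋=8827; principal=179984-8827=171157; balance=592434-171157=421277
25. interest=⌊421277·149/10000⌋=6277; principal=179984-6277=173707; balance=421277-173707=247570
26. interest=⌊247570·149/10000⌋=3688; principal=179984-3688=176296; balance=247570-176296=71274
27. interest=⌊71274·149/10000⌋=1061; principal=min(179984-1061,71274)=71274; balance=71274-71274=0

1 58180 121804 3782951
2 56365 123619 3659332
3 54524 125460 3533872
4 52654 127330 3406542
5 50757 129227 3277315
6 48831 131153 3146162
7 46877 133107 3013055
8 44894 135090 2877965
9 42881 137103 2740862
10 40838 139146 2601716
11 38765 141219 2460497
12 36661 143323 2317174
13 34525 145459 2171715
14 32358 147626 2024089
15 30158 149826 1874263
16 27926 152058 1722205
17 25660 154324 1567881
18 23361 156623 1411258
19 21027 158957 1252301
20 18659 161325 1090976
21 16255 163729 927247
22 13815 166169 761078
23 11340 168644 592434
24 8827 171157 421277
25 6277 173707 247570
26 3688 176296 71274
27 1061 71274 0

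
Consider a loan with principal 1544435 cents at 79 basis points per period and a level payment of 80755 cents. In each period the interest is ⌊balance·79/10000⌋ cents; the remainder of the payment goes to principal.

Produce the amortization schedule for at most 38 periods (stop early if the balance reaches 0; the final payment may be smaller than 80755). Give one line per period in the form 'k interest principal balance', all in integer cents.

1 12201 68554 1475881
2 11659 69096 1406785
3 11113 69642 1337143
4 10563 70192 1266951
5 10008 70747 1196204
6 9450 71305 1124899
7 8886 71869 1053030
8 8318 72437 980593
9 7746 73009 907584
10 7169 73586 833998
11 6588 74167 759831
12 6002 74753 685078
13 5412 75343 609735
14 4816 75939 533796
15 4216 76539 457257
16 3612 77143 380114
17 3002 77753 302361
18 2388 78367 223994
19 1769 78986 145008
20 1145 79610 65398
21 516 65398 0

1. interest=⌊1544435·79/10000⌋=12201; principal=80755-12201=68554; balance=1544435-68554=1475881
2. interest=⌊1475881·79/10000⌋=11659; principal=80755-11659=69096; balance=1475881-69096=1406785
3. interest=⌊1406785·79/10000⌋=11113; principal=80755-11113=69642; balance=1406785-69642=1337143
4. interest=⌊1337143·79/10000⌋=10563; principal=80755-10563=70192; balance=1337143-70192=1266951
5. interest=⌊1266951·79/10000⌋=10008; principal=80755-10008=70747; balance=1266951-70747=1196204
6. interest=⌊1196204·79/10000⌋=9450; principal=80755-9450=71305; balance=1196204-71305=1124899
7. interest=⌊1124899·79/10000⌋=8886; principal=80755-8886=71869; balance=1124899-71869=1053030
8. interest=⌊1053030·79/10000⌋=8318; principal=80755-8318=72437; balance=1053030-72437=980593
9. interest=⌊980593·79/10000⌋=7746; principal=80755-7746=73009; balance=980593-73009=907584
10. interest=⌊907584·79/10000⌋=7169; principal=80755-7169=73586; balance=907584-73586=833998
11. interest=⌊833998·79/10000⌋=6588; principal=80755-6588=74167; balance=833998-74167=759831
12. interest=⌊759831·79/10000⌋=6002; principal=80755-6002=74753; balance=759831-74753=685078
13. interest=⌊685078·79/10000⌋=5412; principal=80755-5412=75343; balance=685078-75343=609735
14. interest=⌊609735·79/10000⌋=4816; principal=80755-4816=75939; balance=609735-75939=533796
15. interest=⌊533796·79/10000⌋=4216; principal=80755-4216=76539; balance=533796-76539=457257
16. interest=⌊457257·79/10000⌋=3612; principal=80755-3612=77143; balance=457257-77143=380114
17. interest=⌊380114·79/10000⌋=3002; principal=80755-3002=77753; balance=380114-77753=302361
18. interest=⌊302361·79/10000⌋=2388; principal=80755-2388=78367; balance=302361-78367=223994
19. interest=⌊223994·79/10000⌋=1769; principal=80755-1769=78986; balance=223994-78986=145008
20. interest=⌊145008·79/10000⌋=1145; principal=80755-1145=79610; balance=145008-79610=65398
21. interest=⌊65398·79/10000⌋=516; principal=min(80755-516,65398)=65398; balance=65398-65398=0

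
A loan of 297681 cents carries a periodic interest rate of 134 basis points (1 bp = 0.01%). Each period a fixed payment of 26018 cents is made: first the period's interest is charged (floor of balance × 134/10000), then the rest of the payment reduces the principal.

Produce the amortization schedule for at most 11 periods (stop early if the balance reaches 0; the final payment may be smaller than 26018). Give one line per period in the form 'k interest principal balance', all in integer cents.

1. interest=⌊297681·134/10000⌋=3988; principal=26018-3988=22030; balance=297681-22030=275651
2. interest=⌊275651·134/10000⌋=3693; principal=26018-3693=22325; balance=275651-22325=253326
3. interest=⌊253326·134/10000⌋=3394; principal=26018-3394=22624; balance=253326-22624=230702
4. interest=⌊230702·134/10000⌋=3091; principal=26018-3091=22927; balance=230702-22927=207775
5. interest=⌊207775·134/10000⌋=2784; principal=26018-2784=23234; balance=207775-23234=184541
6. interest=⌊184541·134/10000⌋=2472; principal=26018-2472=23546; balance=184541-23546=160995
7. interest=⌊160995·134/10000⌋=2157; principal=26018-2157=23861; balance=160995-23861=137134
8. interest=⌊137134·134/10000⌋=1837; principal=26018-1837=24181; balance=137134-24181=112953
9. interest=⌊112953·134/10000⌋=1513; principal=26018-1513=24505; balance=112953-24505=88448
10. interest=⌊88448·134/10000⌋=1185; principal=26018-1185=24833; balance=88448-24833=63615
11. interest=⌊63615·134/10000⌋=852; principal=26018-852=25166; balance=63615-25166=38449

1 3988 22030 275651
2 3693 22325 253326
3 3394 22624 230702
4 3091 22927 207775
5 2784 23234 184541
6 2472 23546 160995
7 2157 23861 137134
8 1837 24181 112953
9 1513 24505 88448
10 1185 24833 63615
11 852 25166 38449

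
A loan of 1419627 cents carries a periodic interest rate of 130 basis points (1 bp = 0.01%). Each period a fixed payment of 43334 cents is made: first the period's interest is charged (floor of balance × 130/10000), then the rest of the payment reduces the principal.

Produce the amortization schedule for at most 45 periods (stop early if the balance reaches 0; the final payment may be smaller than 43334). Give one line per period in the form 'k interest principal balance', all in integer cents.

1. interest=⌊1419627·130/10000⌋=18455; principal=43334-18455=24879; balance=1419627-24879=1394748
2. interest=⌊1394748·130/10000⌋=18131; principal=43334-18131=25203; balance=1394748-25203=1369545
3. interest=⌊1369545·130/10000⌋=17804; principal=43334-17804=25530; balance=1369545-25530=1344015
4. interest=⌊1344015·130/10000⌋=17472; principal=43334-17472=25862; balance=1344015-25862=1318153
5. interest=⌊1318153·130/10000⌋=17135; principal=43334-17135=26199; balance=1318153-26199=1291954
6. interest=⌊1291954·130/10000⌋=16795; principal=43334-16795=26539; balance=1291954-26539=1265415
7. interest=⌊1265415·130/10000⌋=16450; principal=43334-16450=26884; balance=1265415-26884=1238531
8. interest=⌊1238531·130/10000⌋=16100; principal=43334-16100=27234; balance=1238531-27234=1211297
9. interest=⌊1211297·130/10000⌋=15746; principal=43334-15746=27588; balance=1211297-27588=1183709
10. interest=⌊1183709·130/10000⌋=15388; principal=43334-15388=27946; balance=1183709-27946=1155763
11. interest=⌊1155763·130/10000⌋=15024; principal=43334-15024=28310; balance=1155763-28310=1127453
12. interest=⌊1127453·130/10000⌋=14656; principal=43334-14656=28678; balance=1127453-28678=1098775
13. interest=⌊1098775·130/10000⌋=14284; principal=43334-14284=29050; balance=1098775-29050=1069725
14. interest=⌊1069725·130/10000⌋=13906; principal=43334-13906=29428; balance=1069725-29428=1040297
15. interest=⌊1040297·130/10000⌋=13523; principal=43334-13523=29811; balance=1040297-29811=1010486
16. interest=⌊1010486·130/10000⌋=13136; principal=43334-13136=30198; balance=1010486-30198=980288
17. interest=⌊980288·130/10000⌋=12743; principal=43334-12743=30591; balance=980288-30591=949697
18. interest=⌊949697·130/10000⌋=12346; principal=43334-12346=30988; balance=949697-30988=918709
19. interest=⌊918709·130/10000⌋=11943; principal=43334-11943=31391; balance=918709-31391=887318
20. interest=⌊887318·130/10000⌋=11535; principal=43334-11535=31799; balance=887318-31799=855519
21. interest=⌊855519·130/10000⌋=11121; principal=43334-11121=32213; balance=855519-32213=823306
22. interest=⌊823306·130/10000⌋=10702; principal=43334-10702=32632; balance=823306-32632=790674
23. interest=⌊790674·130/10000⌋=10278; principal=43334-10278=33056; balance=790674-33056=757618
24. interest=⌊757618·130/10000⌋=9849; principal=43334-9849=33485; balance=757618-33485=724133
25. interest=⌊724133·130/10000⌋=9413; principal=43334-9413=33921; balance=724133-33921=690212
26. interest=⌊690212·130/10000⌋=8972; principal=43334-8972=34362; balance=690212-34362=655850
27. interest=⌊655850·130/10000⌋=8526; principal=43334-8526=34808; balance=655850-34808=621042
28. interest=⌊621042·130/10000⌋=8073; principal=43334-8073=35261; balance=621042-35261=585781
29. interest=⌊585781·130/10000⌋=7615; principal=43334-7615=35719; balance=585781-35719=550062
30. interest=⌊550062·130/10000⌋=7150; principal=43334-7150=36184; balance=550062-36184=513878
31. interest=⌊513878·130/10000⌋=6680; principal=43334-6680=36654; balance=513878-36654=477224
32. interest=⌊477224·130/10000⌋=6203; principal=43334-6203=37131; balance=477224-37131=440093
33. interest=⌊440093·130/10000⌋=5721; principal=43334-5721=37613; balance=440093-37613=402480
34. interest=⌊402480·130/10000⌋=5232; principal=43334-5232=38102; balance=402480-38102=364378
35. interest=⌊364378·130/10000⌋=4736; principal=43334-4736=38598; balance=364378-38598=325780
36. interest=⌊325780·130/10000⌋=4235; principal=43334-4235=39099; balance=325780-39099=286681
37. interest=⌊286681·130/10000⌋=3726; principal=43334-3726=39608; balance=286681-39608=247073
38. interest=⌊247073·130/10000⌋=3211; principal=43334-3211=40123; balance=247073-40123=206950
39. interest=⌊206950·130/10000⌋=2690; principal=43334-2690=40644; balance=206950-40644=166306
40. interest=⌊166306·130/10000⌋=2161; principal=43334-2161=41173; balance=166306-41173=125133
41. interest=⌊125133·130/10000⌋=1626; principal=43334-1626=41708; balance=125133-41708=83425
42. interest=⌊83425·130/10000⌋=1084; principal=43334-1084=42250; balance=83425-42250=41175
43. interest=⌊41175·130/10000⌋=535; principal=min(43334-535,41175)=41175; balance=41175-41175=0

1 18455 24879 1394748
2 18131 25203 1369545
3 17804 25530 1344015
4 17472 25862 1318153
5 17135 26199 1291954
6 16795 26539 1265415
7 16450 26884 1238531
8 16100 27234 1211297
9 15746 27588 1183709
10 15388 27946 1155763
11 15024 28310 1127453
12 14656 28678 1098775
13 14284 29050 1069725
14 13906 29428 1040297
15 13523 29811 1010486
16 13136 30198 980288
17 12743 30591 949697
18 12346 30988 918709
19 11943 31391 887318
20 11535 31799 855519
21 11121 32213 823306
22 10702 32632 790674
23 10278 33056 757618
24 9849 33485 724133
25 9413 33921 690212
26 8972 34362 655850
27 8526 34808 621042
28 8073 35261 585781
29 7615 35719 550062
30 7150 36184 513878
31 6680 36654 477224
32 6203 37131 440093
33 5721 37613 402480
34 5232 38102 364378
35 4736 38598 325780
36 4235 39099 286681
37 3726 39608 247073
38 3211 40123 206950
39 2690 40644 166306
40 2161 41173 125133
41 1626 41708 83425
42 1084 42250 41175
43 535 41175 0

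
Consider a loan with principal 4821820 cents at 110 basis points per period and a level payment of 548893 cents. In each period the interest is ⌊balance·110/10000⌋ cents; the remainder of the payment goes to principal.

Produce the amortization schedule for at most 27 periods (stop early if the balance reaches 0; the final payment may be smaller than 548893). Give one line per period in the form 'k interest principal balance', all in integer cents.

1. interest=⌊4821820·110/10000⌋=53040; principal=548893-53040=495853; balance=4821820-495853=4325967
2. interest=⌊4325967·110/10000⌋=47585; principal=548893-47585=501308; balance=4325967-501308=3824659
3. interest=⌊3824659·110/10000⌋=42071; principal=548893-42071=506822; balance=3824659-506822=3317837
4. interest=⌊3317837·110/10000⌋=36496; principal=548893-36496=512397; balance=3317837-512397=2805440
5. interest=⌊2805440·110/10000⌋=30859; principal=548893-30859=518034; balance=2805440-518034=2287406
6. interest=⌊2287406·110/10000⌋=25161; principal=548893-25161=523732; balance=2287406-523732=1763674
7. interest=⌊1763674·110/10000⌋=19400; principal=548893-19400=529493; balance=1763674-529493=1234181
8. interest=⌊1234181·110/10000⌋=13575; principal=548893-13575=535318; balance=1234181-535318=698863
9. interest=⌊698863·110/10000⌋=7687; principal=548893-7687=541206; balance=698863-541206=157657
10. interest=⌊157657·110/10000⌋=1734; principal=min(548893-1734,157657)=157657; balance=157657-157657=0

1 53040 495853 4325967
2 47585 501308 3824659
3 42071 506822 3317837
4 36496 512397 2805440
5 30859 518034 2287406
6 25161 523732 1763674
7 19400 529493 1234181
8 13575 535318 698863
9 7687 541206 157657
10 1734 157657 0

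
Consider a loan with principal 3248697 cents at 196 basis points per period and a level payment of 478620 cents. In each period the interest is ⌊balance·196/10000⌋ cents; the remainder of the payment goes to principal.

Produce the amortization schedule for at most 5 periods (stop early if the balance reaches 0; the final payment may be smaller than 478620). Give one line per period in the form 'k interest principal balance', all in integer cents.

1. interest=⌊3248697·196/10000⌋=63674; principal=478620-63674=414946; balance=3248697-414946=2833751
2. interest=⌊2833751·196/10000⌋=55541; principal=478620-55541=423079; balance=2833751-423079=2410672
3. interest=⌊2410672·196/10000⌋=47249; principal=478620-47249=431371; balance=2410672-431371=1979301
4. interest=⌊1979301·196/10000⌋=38794; principal=478620-38794=439826; balance=1979301-439826=1539475
5. interest=⌊1539475·196/10000⌋=30173; principal=478620-30173=448447; balance=1539475-448447=1091028

1 63674 414946 2833751
2 55541 423079 2410672
3 47249 431371 1979301
4 38794 439826 1539475
5 30173 448447 1091028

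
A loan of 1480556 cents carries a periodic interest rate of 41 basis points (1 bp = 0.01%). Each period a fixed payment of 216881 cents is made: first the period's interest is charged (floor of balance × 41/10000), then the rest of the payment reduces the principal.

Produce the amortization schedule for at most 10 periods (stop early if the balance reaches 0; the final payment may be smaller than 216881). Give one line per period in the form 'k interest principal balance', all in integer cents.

1 6070 210811 1269745
2 5205 211676 1058069
3 4338 212543 845526
4 3466 213415 632111
5 2591 214290 417821
6 1713 215168 202653
7 830 202653 0

1. interest=⌊1480556·41/10000⌋=6070; principal=216881-6070=210811; balance=1480556-210811=1269745
2. interest=⌊1269745·41/10000⌋=5205; principal=216881-5205=211676; balance=1269745-211676=1058069
3. interest=⌊1058069·41/10000⌋=4338; principal=216881-4338=212543; balance=1058069-212543=845526
4. interest=⌊845526·41/10000⌋=3466; principal=216881-3466=213415; balance=845526-213415=632111
5. interest=⌊632111·41/10000⌋=2591; principal=216881-2591=214290; balance=632111-214290=417821
6. interest=⌊417821·41/10000⌋=1713; principal=216881-1713=215168; balance=417821-215168=202653
7. interest=⌊202653·41/10000⌋=830; principal=min(216881-830,202653)=202653; balance=202653-202653=0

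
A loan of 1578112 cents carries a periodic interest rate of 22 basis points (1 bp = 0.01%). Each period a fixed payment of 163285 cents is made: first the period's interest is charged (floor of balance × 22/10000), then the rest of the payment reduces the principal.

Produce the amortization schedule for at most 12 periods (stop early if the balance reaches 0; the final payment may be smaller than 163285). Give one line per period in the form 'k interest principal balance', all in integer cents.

1. interest=⌊1578112·22/10000⌋=3471; principal=163285-3471=159814; balance=1578112-159814=1418298
2. interest=⌊1418298·22/10000⌋=3120; principal=163285-3120=160165; balance=1418298-160165=1258133
3. interest=⌊1258133·22/10000⌋=2767; principal=163285-2767=160518; balance=1258133-160518=1097615
4. interest=⌊1097615·22/10000⌋=2414; principal=163285-2414=160871; balance=1097615-160871=936744
5. interest=⌊936744·22/10000⌋=2060; principal=163285-2060=161225; balance=936744-161225=775519
6. interest=⌊775519·22/10000⌋=1706; principal=163285-1706=161579; balance=775519-161579=613940
7. interest=⌊613940·22/10000⌋=1350; principal=163285-1350=161935; balance=613940-161935=452005
8. interest=⌊452005·22/10000⌋=994; principal=163285-994=162291; balance=452005-162291=289714
9. interest=⌊289714·22/10000⌋=637; principal=163285-637=162648; balance=289714-162648=127066
10. interest=⌊127066·22/10000⌋=279; principal=min(163285-279,127066)=127066; balance=127066-127066=0

1 3471 159814 1418298
2 3120 160165 1258133
3 2767 160518 1097615
4 2414 160871 936744
5 2060 161225 775519
6 1706 161579 613940
7 1350 161935 452005
8 994 162291 289714
9 637 162648 127066
10 279 127066 0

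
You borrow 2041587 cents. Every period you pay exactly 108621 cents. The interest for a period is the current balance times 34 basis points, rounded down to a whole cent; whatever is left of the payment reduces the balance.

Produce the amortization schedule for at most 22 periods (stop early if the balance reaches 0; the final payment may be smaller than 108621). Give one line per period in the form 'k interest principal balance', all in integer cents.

1. interest=⌊2041587·34/10000⌋=6941; principal=108621-6941=101680; balance=2041587-101680=1939907
2. interest=⌊1939907·34/10000⌋=6595; principal=108621-6595=102026; balance=1939907-102026=1837881
3. interest=⌊1837881·34/10000⌋=6248; principal=108621-6248=102373; balance=1837881-102373=1735508
4. interest=⌊1735508·34/10000⌋=5900; principal=108621-5900=102721; balance=1735508-102721=1632787
5. interest=⌊1632787·34/10000⌋=5551; principal=108621-5551=103070; balance=1632787-103070=1529717
6. interest=⌊1529717·34/10000⌋=5201; principal=108621-5201=103420; balance=1529717-103420=1426297
7. interest=⌊1426297·34/10000⌋=4849; principal=108621-4849=103772; balance=1426297-103772=1322525
8. interest=⌊1322525·34/10000⌋=4496; principal=108621-4496=104125; balance=1322525-104125=1218400
9. interest=⌊1218400·34/10000⌋=4142; principal=108621-4142=104479; balance=1218400-104479=1113921
10. interest=⌊1113921·34/10000⌋=3787; principal=108621-3787=104834; balance=1113921-104834=1009087
11. interest=⌊1009087·34/10000⌋=3430; principal=108621-3430=105191; balance=1009087-105191=903896
12. interest=⌊903896·34/10000⌋=3073; principal=108621-3073=105548; balance=903896-105548=798348
13. interest=⌊798348·34/10000⌋=2714; principal=108621-2714=105907; balance=798348-105907=692441
14. interest=⌊692441·34/10000⌋=2354; principal=108621-2354=106267; balance=692441-106267=586174
15. interest=⌊586174·34/10000⌋=1992; principal=108621-1992=106629; balance=586174-106629=479545
16. interest=⌊479545·34/10000⌋=1630; principal=108621-1630=106991; balance=479545-106991=372554
17. interest=⌊372554·34/10000⌋=1266; principal=108621-1266=107355; balance=372554-107355=265199
18. interest=⌊265199·34/10000⌋=901; principal=108621-901=107720; balance=265199-107720=157479
19. interest=⌊157479·34/10000⌋=535; principal=108621-535=108086; balance=157479-108086=49393
20. interest=⌊49393·34/10000⌋=167; principal=min(108621-167,49393)=49393; balance=49393-49393=0

1 6941 101680 1939907
2 6595 102026 1837881
3 6248 102373 1735508
4 5900 102721 1632787
5 5551 103070 1529717
6 5201 103420 1426297
7 4849 103772 1322525
8 4496 104125 1218400
9 4142 104479 1113921
10 3787 104834 1009087
11 3430 105191 903896
12 3073 105548 798348
13 2714 105907 692441
14 2354 106267 586174
15 1992 106629 479545
16 1630 106991 372554
17 1266 107355 265199
18 901 107720 157479
19 535 108086 49393
20 167 49393 0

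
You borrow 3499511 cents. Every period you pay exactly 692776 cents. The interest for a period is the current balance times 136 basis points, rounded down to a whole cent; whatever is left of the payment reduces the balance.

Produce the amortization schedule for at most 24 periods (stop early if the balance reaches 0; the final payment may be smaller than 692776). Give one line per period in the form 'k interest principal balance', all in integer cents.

1 47593 645183 2854328
2 38818 653958 2200370
3 29925 662851 1537519
4 20910 671866 865653
5 11772 681004 184649
6 2511 184649 0

1. interest=⌊3499511·136/10000⌋=47593; principal=692776-47593=645183; balance=3499511-645183=2854328
2. interest=⌊2854328·136/10000⌋=38818; principal=692776-38818=653958; balance=2854328-653958=2200370
3. interest=⌊2200370·136/10000⌋=29925; principal=692776-29925=662851; balance=2200370-662851=1537519
4. interest=⌊1537519·136/10000⌋=20910; principal=692776-20910=671866; balance=1537519-671866=865653
5. interest=⌊865653·136/10000⌋=11772; principal=692776-11772=681004; balance=865653-681004=184649
6. interest=⌊184649·136/10000⌋=2511; principal=min(692776-2511,184649)=184649; balance=184649-184649=0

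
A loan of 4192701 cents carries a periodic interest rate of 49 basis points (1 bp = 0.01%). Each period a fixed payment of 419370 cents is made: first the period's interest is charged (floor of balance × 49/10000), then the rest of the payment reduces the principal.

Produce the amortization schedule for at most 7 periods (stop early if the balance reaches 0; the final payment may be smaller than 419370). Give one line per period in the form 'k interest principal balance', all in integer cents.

1. interest=⌊4192701·49/10000⌋=20544; principal=419370-20544=398826; balance=4192701-398826=3793875
2. interest=⌊3793875·49/10000⌋=18589; principal=419370-18589=400781; balance=3793875-400781=3393094
3. interest=⌊3393094·49/10000⌋=16626; principal=419370-16626=402744; balance=3393094-402744=2990350
4. interest=⌊2990350·49/10000⌋=14652; principal=419370-14652=404718; balance=2990350-404718=2585632
5. interest=⌊2585632·49/10000⌋=12669; principal=419370-12669=406701; balance=2585632-406701=2178931
6. interest=⌊2178931·49/10000⌋=10676; principal=419370-10676=408694; balance=2178931-408694=1770237
7. interest=⌊1770237·49/10000⌋=8674; principal=419370-8674=410696; balance=1770237-410696=1359541

1 20544 398826 3793875
2 18589 400781 3393094
3 16626 402744 2990350
4 14652 404718 2585632
5 12669 406701 2178931
6 10676 408694 1770237
7 8674 410696 1359541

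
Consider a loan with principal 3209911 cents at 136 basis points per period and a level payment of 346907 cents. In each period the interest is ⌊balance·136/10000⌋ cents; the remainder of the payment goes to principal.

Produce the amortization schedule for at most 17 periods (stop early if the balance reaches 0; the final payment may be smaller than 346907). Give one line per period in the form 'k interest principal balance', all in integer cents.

1 43654 303253 2906658
2 39530 307377 2599281
3 35350 311557 2287724
4 31113 315794 1971930
5 26818 320089 1651841
6 22465 324442 1327399
7 18052 328855 998544
8 13580 333327 665217
9 9046 337861 327356
10 4452 327356 0

1. interest=⌊3209911·136/10000⌋=43654; principal=346907-43654=303253; balance=3209911-303253=2906658
2. interest=⌊2906658·136/10000⌋=39530; principal=346907-39530=307377; balance=2906658-307377=2599281
3. interest=⌊2599281·136/10000⌋=35350; principal=346907-35350=311557; balance=2599281-311557=2287724
4. interest=⌊2287724·136/10000⌋=31113; principal=346907-31113=315794; balance=2287724-315794=1971930
5. interest=⌊1971930·136/10000⌋=26818; principal=346907-26818=320089; balance=1971930-320089=1651841
6. interest=⌊1651841·136/10000⌋=22465; principal=346907-22465=324442; balance=1651841-324442=1327399
7. interest=⌊1327399·136/10000⌋=18052; principal=346907-18052=328855; balance=1327399-328855=998544
8. interest=⌊998544·136/10000⌋=13580; principal=346907-13580=333327; balance=998544-333327=665217
9. interest=⌊665217·136/10000⌋=9046; principal=346907-9046=337861; balance=665217-337861=327356
10. interest=⌊327356·136/10000⌋=4452; principal=min(346907-4452,327356)=327356; balance=327356-327356=0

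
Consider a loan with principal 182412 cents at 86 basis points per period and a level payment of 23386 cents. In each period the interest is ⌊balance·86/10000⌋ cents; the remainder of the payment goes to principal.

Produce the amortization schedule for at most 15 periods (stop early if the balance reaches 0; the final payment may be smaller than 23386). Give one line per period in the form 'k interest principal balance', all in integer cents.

1. interest=⌊182412·86/10000⌋=1568; principal=23386-1568=21818; balance=182412-21818=160594
2. interest=⌊160594·86/10000⌋=1381; principal=23386-1381=22005; balance=160594-22005=138589
3. interest=⌊138589·86/10000⌋=1191; principal=23386-1191=22195; balance=138589-22195=116394
4. interest=⌊116394·86/10000⌋=1000; principal=23386-1000=22386; balance=116394-22386=94008
5. interest=⌊94008·86/10000⌋=808; principal=23386-808=22578; balance=94008-22578=71430
6. interest=⌊71430·86/10000⌋=614; principal=23386-614=22772; balance=71430-22772=48658
7. interest=⌊48658·86/10000⌋=418; principal=23386-418=22968; balance=48658-22968=25690
8. interest=⌊25690·86/10000⌋=220; principal=23386-220=23166; balance=25690-23166=2524
9. interest=⌊2524·86/10000⌋=21; principal=min(23386-21,2524)=2524; balance=2524-2524=0

1 1568 21818 160594
2 1381 22005 138589
3 1191 22195 116394
4 1000 22386 94008
5 808 22578 71430
6 614 22772 48658
7 418 22968 25690
8 220 23166 2524
9 21 2524 0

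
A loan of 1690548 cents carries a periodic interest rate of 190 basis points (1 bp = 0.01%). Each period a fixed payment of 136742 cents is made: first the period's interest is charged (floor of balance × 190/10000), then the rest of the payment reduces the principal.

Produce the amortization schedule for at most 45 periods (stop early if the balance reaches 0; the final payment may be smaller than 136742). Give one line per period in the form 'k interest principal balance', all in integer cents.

1 32120 104622 1585926
2 30132 106610 1479316
3 28107 108635 1370681
4 26042 110700 1259981
5 23939 112803 1147178
6 21796 114946 1032232
7 19612 117130 915102
8 17386 119356 795746
9 15119 121623 674123
10 12808 123934 550189
11 10453 126289 423900
12 8054 128688 295212
13 5609 131133 164079
14 3117 133625 30454
15 578 30454 0

1. interest=⌊1690548·190/10000⌋=32120; principal=136742-32120=104622; balance=1690548-104622=1585926
2. interest=⌊1585926·190/10000⌋=30132; principal=136742-30132=106610; balance=1585926-106610=1479316
3. interest=⌊1479316·190/10000⌋=28107; principal=136742-28107=108635; balance=1479316-108635=1370681
4. interest=⌊1370681·190/10000⌋=26042; principal=136742-26042=110700; balance=1370681-110700=1259981
5. interest=⌊1259981·190/10000⌋=23939; principal=136742-23939=112803; balance=1259981-112803=1147178
6. interest=⌊1147178·190/10000⌋=21796; principal=136742-21796=114946; balance=1147178-114946=1032232
7. interest=⌊1032232·190/10000⌋=19612; principal=136742-19612=117130; balance=1032232-117130=915102
8. interest=⌊915102·190/10000⌋=17386; principal=136742-17386=119356; balance=915102-119356=795746
9. interest=⌊795746·190/10000⌋=15119; principal=136742-15119=121623; balance=795746-121623=674123
10. interest=⌊674123·190/10000⌋=12808; principal=136742-12808=123934; balance=674123-123934=550189
11. interest=⌊550189·190/10000⌋=10453; principal=136742-10453=126289; balance=550189-126289=423900
12. interest=⌊423900·190/10000⌋=8054; principal=136742-8054=128688; balance=423900-128688=295212
13. interest=⌊295212·190/10000⌋=5609; principal=136742-5609=131133; balance=295212-131133=164079
14. interest=⌊164079·190/10000⌋=3117; principal=136742-3117=133625; balance=164079-133625=30454
15. interest=⌊30454·190/10000⌋=578; principal=min(136742-578,30454)=30454; balance=30454-30454=0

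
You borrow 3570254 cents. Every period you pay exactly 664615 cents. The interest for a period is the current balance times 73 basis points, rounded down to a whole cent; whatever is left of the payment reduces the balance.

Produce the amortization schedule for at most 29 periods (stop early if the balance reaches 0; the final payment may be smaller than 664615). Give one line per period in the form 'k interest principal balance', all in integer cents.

1. interest=⌊3570254·73/10000⌋=26062; principal=664615-26062=638553; balance=3570254-638553=2931701
2. interest=⌊2931701·73/10000⌋=21401; principal=664615-21401=643214; balance=2931701-643214=2288487
3. interest=⌊2288487·73/10000⌋=16705; principal=664615-16705=647910; balance=2288487-647910=1640577
4. interest=⌊1640577·73/10000⌋=11976; principal=664615-11976=652639; balance=1640577-652639=987938
5. interest=⌊987938·73/10000⌋=7211; principal=664615-7211=657404; balance=987938-657404=330534
6. interest=⌊330534·73/10000⌋=2412; principal=min(664615-2412,330534)=330534; balance=330534-330534=0

1 26062 638553 2931701
2 21401 643214 2288487
3 16705 647910 1640577
4 11976 652639 987938
5 7211 657404 330534
6 2412 330534 0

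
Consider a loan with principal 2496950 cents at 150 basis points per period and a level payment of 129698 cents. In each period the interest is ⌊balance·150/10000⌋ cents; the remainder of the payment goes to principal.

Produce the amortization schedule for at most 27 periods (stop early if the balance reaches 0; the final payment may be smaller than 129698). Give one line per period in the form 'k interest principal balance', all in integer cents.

1. interest=⌊2496950·150/10000⌋=37454; principal=129698-37454=92244; balance=2496950-92244=2404706
2. interest=⌊2404706·150/10000⌋=36070; principal=129698-36070=93628; balance=2404706-93628=2311078
3. interest=⌊2311078·150/10000⌋=34666; principal=129698-34666=95032; balance=2311078-95032=2216046
4. interest=⌊2216046·150/10000⌋=33240; principal=129698-33240=96458; balance=2216046-96458=2119588
5. interest=⌊2119588·150/10000⌋=31793; principal=129698-31793=97905; balance=2119588-97905=2021683
6. interest=⌊2021683·150/10000⌋=30325; principal=129698-30325=99373; balance=2021683-99373=1922310
7. interest=⌊1922310·150/10000⌋=28834; principal=129698-28834=100864; balance=1922310-100864=1821446
8. interest=⌊1821446·150/10000⌋=27321; principal=129698-27321=102377; balance=1821446-102377=1719069
9. interest=⌊1719069·150/10000⌋=25786; principal=129698-25786=103912; balance=1719069-103912=1615157
10. interest=⌊1615157·150/10000⌋=24227; principal=129698-24227=105471; balance=1615157-105471=1509686
11. interest=⌊1509686·150/10000⌋=22645; principal=129698-22645=107053; balance=1509686-107053=1402633
12. interest=⌊1402633·150/10000⌋=21039; principal=129698-21039=108659; balance=1402633-108659=1293974
13. interest=⌊1293974·150/10000⌋=19409; principal=129698-19409=110289; balance=1293974-110289=1183685
14. interest=⌊1183685·150/10000⌋=17755; principal=129698-17755=111943; balance=1183685-111943=1071742
15. interest=⌊1071742·150/10000⌋=16076; principal=129698-16076=113622; balance=1071742-113622=958120
16. interest=⌊958120·150/10000⌋=14371; principal=129698-14371=115327; balance=958120-115327=842793
17. interest=⌊842793·150/10000⌋=12641; principal=129698-12641=117057; balance=842793-117057=725736
18. interest=⌊725736·150/10000⌋=10886; principal=129698-10886=118812; balance=725736-118812=606924
19. interest=⌊606924·150/10000⌋=9103; principal=129698-9103=120595; balance=606924-120595=486329
20. interest=⌊486329·150/10000⌋=7294; principal=129698-7294=122404; balance=486329-122404=363925
21. interest=⌊363925·150/10000⌋=5458; principal=129698-5458=124240; balance=363925-124240=239685
22. interest=⌊239685·150/10000⌋=3595; principal=129698-3595=126103; balance=239685-126103=113582
23. interest=⌊113582·150/10000⌋=1703; principal=min(129698-1703,113582)=113582; balance=113582-113582=0

1 37454 92244 2404706
2 36070 93628 2311078
3 34666 95032 2216046
4 33240 96458 2119588
5 31793 97905 2021683
6 30325 99373 1922310
7 28834 100864 1821446
8 27321 102377 1719069
9 25786 103912 1615157
10 24227 105471 1509686
11 22645 107053 1402633
12 21039 108659 1293974
13 19409 110289 1183685
14 17755 111943 1071742
15 16076 113622 958120
16 14371 115327 842793
17 12641 117057 725736
18 10886 118812 606924
19 9103 120595 486329
20 7294 122404 363925
21 5458 124240 239685
22 3595 126103 113582
23 1703 113582 0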